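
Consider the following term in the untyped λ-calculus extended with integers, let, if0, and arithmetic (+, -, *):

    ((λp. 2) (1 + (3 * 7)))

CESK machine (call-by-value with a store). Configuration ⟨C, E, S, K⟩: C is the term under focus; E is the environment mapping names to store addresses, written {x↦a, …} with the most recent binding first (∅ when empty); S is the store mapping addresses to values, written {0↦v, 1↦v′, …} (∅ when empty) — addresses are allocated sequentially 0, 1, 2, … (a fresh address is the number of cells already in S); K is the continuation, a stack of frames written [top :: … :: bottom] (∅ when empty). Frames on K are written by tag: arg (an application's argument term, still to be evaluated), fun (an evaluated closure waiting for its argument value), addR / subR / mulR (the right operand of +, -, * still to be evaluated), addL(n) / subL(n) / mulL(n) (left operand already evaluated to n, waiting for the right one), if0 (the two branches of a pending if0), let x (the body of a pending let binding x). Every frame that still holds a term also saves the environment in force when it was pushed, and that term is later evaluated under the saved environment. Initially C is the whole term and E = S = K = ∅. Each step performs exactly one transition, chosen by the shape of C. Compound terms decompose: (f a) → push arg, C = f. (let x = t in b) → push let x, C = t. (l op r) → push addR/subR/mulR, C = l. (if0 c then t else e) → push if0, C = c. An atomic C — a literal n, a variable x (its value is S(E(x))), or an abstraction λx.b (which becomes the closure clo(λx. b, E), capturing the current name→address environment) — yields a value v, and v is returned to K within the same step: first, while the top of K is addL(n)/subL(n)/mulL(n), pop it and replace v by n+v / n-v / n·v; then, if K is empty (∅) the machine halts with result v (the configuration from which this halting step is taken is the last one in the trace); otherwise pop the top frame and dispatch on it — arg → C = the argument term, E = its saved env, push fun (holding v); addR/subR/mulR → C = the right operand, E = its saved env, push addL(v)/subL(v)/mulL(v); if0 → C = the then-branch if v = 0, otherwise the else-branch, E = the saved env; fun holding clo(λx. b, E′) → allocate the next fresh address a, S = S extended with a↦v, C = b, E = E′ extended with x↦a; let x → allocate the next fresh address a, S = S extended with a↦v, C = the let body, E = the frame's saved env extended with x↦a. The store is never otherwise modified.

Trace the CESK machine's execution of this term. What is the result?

[0] <C=((λp. 2) (1 + (3 * 7))), E=∅, S=∅, K=∅>
[1] <C=(λp. 2), E=∅, S=∅, K=[arg]>
[2] <C=(1 + (3 * 7)), E=∅, S=∅, K=[fun]>
[3] <C=1, E=∅, S=∅, K=[addR :: fun]>
[4] <C=(3 * 7), E=∅, S=∅, K=[addL(1) :: fun]>
[5] <C=3, E=∅, S=∅, K=[mulR :: addL(1) :: fun]>
[6] <C=7, E=∅, S=∅, K=[mulL(3) :: addL(1) :: fun]>
[7] <C=2, E={p↦0}, S={0↦22}, K=∅>
→ final value 2

Answer: 2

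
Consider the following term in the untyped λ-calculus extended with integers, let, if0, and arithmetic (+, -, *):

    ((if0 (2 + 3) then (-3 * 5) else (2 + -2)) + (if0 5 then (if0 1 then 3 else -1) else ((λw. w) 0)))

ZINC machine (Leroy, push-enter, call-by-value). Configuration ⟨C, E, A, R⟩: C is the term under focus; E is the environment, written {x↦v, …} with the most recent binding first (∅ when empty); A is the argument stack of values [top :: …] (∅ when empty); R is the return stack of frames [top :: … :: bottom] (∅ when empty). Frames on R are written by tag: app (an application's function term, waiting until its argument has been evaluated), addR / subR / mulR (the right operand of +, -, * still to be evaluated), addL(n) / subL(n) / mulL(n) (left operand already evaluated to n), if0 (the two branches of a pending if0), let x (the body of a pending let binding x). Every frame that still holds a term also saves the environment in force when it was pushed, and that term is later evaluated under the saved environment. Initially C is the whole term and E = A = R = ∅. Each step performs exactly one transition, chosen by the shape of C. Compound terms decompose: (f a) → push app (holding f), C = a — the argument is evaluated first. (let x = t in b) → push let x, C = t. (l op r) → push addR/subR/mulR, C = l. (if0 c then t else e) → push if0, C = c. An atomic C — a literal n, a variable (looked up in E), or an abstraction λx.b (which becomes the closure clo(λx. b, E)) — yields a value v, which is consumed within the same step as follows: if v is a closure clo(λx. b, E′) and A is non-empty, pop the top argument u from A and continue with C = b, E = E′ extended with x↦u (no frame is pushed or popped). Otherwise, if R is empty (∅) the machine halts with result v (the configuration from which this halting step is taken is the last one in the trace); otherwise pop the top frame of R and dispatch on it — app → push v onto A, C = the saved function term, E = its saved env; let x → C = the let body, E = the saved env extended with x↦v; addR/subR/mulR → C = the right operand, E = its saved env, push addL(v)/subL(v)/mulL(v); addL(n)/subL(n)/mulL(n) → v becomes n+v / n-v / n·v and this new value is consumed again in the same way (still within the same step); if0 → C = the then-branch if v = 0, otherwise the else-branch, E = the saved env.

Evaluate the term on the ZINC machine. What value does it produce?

0. ⟨C=((if0 (2 + 3) then (-3 * 5) else (2 + -2)) + (if0 5 then (if0 1 then 3 else -1) else ((λw. w) 0))); E=∅; A=∅; R=∅⟩
1. ⟨C=(if0 (2 + 3) then (-3 * 5) else (2 + -2)); E=∅; A=∅; R=[addR]⟩
2. ⟨C=(2 + 3); E=∅; A=∅; R=[if0 :: addR]⟩
3. ⟨C=2; E=∅; A=∅; R=[addR :: if0 :: addR]⟩
4. ⟨C=3; E=∅; A=∅; R=[addL(2) :: if0 :: addR]⟩
5. ⟨C=(2 + -2); E=∅; A=∅; R=[addR]⟩
6. ⟨C=2; E=∅; A=∅; R=[addR :: addR]⟩
7. ⟨C=-2; E=∅; A=∅; R=[addL(2) :: addR]⟩
8. ⟨C=(if0 5 then (if0 1 then 3 else -1) else ((λw. w) 0)); E=∅; A=∅; R=[addL(0)]⟩
9. ⟨C=5; E=∅; A=∅; R=[if0 :: addL(0)]⟩
10. ⟨C=((λw. w) 0); E=∅; A=∅; R=[addL(0)]⟩
11. ⟨C=0; E=∅; A=∅; R=[app :: addL(0)]⟩
12. ⟨C=(λw. w); E=∅; A=[0]; R=[addL(0)]⟩
13. ⟨C=w; E={w↦0}; A=∅; R=[addL(0)]⟩
→ final value 0

Answer: 0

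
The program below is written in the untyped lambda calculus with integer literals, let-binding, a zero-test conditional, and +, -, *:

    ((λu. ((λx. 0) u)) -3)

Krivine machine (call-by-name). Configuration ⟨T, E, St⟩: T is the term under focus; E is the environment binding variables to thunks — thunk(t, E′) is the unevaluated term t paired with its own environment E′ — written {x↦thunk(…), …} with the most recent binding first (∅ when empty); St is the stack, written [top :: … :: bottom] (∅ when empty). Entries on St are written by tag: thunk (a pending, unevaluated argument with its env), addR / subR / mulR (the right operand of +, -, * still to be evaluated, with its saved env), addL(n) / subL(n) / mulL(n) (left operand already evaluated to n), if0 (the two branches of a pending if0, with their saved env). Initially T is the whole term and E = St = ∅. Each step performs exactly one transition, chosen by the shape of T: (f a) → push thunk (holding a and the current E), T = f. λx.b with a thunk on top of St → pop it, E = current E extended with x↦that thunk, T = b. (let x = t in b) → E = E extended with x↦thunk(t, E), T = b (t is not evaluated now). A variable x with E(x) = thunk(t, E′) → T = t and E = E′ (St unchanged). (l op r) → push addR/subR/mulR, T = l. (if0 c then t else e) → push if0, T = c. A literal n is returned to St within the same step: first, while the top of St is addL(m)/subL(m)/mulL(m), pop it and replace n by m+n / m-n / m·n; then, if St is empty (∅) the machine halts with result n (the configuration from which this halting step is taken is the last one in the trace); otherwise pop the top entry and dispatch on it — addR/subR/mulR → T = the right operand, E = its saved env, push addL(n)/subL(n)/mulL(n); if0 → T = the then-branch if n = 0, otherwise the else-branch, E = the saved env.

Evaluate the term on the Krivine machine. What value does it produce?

t=0: [T=((λu. ((λx. 0) u)) -3) | E=∅ | St=∅]
t=1: [T=(λu. ((λx. 0) u)) | E=∅ | St=[thunk]]
t=2: [T=((λx. 0) u) | E={u↦thunk(-3, ∅)} | St=∅]
t=3: [T=(λx. 0) | E={u↦thunk(-3, ∅)} | St=[thunk]]
t=4: [T=0 | E={x↦thunk(u, {u↦thunk(-3, ∅)}), u↦thunk(-3, ∅)} | St=∅]
→ final value 0

Answer: 0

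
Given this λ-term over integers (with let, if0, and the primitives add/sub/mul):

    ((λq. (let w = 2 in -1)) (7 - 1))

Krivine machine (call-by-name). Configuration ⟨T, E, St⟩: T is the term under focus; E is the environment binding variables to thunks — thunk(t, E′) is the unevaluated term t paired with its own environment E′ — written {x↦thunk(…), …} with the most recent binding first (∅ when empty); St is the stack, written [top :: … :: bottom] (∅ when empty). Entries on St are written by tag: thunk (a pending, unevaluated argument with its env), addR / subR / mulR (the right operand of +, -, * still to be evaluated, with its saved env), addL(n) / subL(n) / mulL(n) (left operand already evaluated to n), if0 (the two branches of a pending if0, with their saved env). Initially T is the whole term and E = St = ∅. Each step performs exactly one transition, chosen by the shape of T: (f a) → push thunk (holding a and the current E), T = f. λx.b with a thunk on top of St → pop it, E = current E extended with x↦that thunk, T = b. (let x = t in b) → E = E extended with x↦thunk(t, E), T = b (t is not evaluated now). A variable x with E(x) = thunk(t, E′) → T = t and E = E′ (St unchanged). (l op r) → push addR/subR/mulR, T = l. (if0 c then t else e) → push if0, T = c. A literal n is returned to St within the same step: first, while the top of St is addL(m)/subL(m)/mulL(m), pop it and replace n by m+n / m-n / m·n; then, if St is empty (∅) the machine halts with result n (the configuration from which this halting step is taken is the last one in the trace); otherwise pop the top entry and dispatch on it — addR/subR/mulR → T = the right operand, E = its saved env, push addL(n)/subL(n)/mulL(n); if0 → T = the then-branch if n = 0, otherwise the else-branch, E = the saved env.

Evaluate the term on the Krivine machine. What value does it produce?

Answer: -1

Derivation:
0. ⟨T=((λq. (let w = 2 in -1)) (7 - 1)); E=∅; St=∅⟩
1. ⟨T=(λq. (let w = 2 in -1)); E=∅; St=[thunk]⟩
2. ⟨T=(let w = 2 in -1); E={q↦thunk((7 - 1), ∅)}; St=∅⟩
3. ⟨T=-1; E={w↦thunk(2, {q↦thunk((7 - 1), ∅)}), q↦thunk((7 - 1), ∅)}; St=∅⟩
→ final value -1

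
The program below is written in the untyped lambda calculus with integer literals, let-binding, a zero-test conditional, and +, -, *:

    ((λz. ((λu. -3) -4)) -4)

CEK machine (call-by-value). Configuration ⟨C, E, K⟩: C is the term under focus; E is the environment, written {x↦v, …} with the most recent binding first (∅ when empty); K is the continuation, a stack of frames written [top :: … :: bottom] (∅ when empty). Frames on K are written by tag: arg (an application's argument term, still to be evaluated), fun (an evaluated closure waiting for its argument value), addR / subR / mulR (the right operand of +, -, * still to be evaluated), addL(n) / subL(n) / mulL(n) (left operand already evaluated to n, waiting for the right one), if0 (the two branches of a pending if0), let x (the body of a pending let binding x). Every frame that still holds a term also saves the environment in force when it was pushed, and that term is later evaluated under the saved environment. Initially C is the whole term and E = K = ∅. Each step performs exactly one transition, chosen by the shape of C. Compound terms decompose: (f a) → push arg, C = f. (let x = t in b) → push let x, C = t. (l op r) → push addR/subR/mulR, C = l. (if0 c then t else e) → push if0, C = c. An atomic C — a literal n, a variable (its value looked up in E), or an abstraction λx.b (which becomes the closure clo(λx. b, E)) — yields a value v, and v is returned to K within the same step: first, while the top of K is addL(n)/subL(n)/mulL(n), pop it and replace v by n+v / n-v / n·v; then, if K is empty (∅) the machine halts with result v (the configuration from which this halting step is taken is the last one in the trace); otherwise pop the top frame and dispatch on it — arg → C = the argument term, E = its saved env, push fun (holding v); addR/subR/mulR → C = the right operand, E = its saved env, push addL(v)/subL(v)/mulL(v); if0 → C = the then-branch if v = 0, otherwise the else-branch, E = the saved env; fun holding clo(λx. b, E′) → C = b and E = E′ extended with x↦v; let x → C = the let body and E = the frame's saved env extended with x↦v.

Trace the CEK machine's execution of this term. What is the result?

Answer: -3

Execution trace:
t=0: [C=((λz. ((λu. -3) -4)) -4) | E=∅ | K=∅]
t=1: [C=(λz. ((λu. -3) -4)) | E=∅ | K=[arg]]
t=2: [C=-4 | E=∅ | K=[fun]]
t=3: [C=((λu. -3) -4) | E={z↦-4} | K=∅]
t=4: [C=(λu. -3) | E={z↦-4} | K=[arg]]
t=5: [C=-4 | E={z↦-4} | K=[fun]]
t=6: [C=-3 | E={u↦-4, z↦-4} | K=∅]
→ final value -3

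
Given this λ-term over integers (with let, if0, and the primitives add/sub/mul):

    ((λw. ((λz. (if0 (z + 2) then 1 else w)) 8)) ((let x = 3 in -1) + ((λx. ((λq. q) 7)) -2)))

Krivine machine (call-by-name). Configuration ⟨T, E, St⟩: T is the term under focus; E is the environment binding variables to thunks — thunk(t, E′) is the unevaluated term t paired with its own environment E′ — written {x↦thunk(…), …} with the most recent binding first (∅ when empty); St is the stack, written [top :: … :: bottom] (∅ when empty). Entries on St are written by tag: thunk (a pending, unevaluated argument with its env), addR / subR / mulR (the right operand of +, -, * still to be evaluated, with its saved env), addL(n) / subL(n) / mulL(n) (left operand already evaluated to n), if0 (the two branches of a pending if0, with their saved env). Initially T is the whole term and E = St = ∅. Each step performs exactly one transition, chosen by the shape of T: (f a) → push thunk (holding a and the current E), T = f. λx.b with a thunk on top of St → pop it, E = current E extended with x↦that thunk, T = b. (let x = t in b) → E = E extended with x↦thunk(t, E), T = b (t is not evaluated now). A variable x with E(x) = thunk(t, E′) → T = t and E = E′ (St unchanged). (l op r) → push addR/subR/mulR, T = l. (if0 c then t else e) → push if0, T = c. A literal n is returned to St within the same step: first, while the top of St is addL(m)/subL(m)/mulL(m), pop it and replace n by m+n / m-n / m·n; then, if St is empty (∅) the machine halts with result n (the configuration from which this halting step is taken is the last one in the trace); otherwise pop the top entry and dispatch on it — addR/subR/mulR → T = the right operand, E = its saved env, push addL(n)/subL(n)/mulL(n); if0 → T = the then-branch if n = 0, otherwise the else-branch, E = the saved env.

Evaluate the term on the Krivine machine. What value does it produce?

[0] <T=((λw. ((λz. (if0 (z + 2) then 1 else w)) 8)) ((let x = 3 in -1) + ((λx. ((λq. q) 7)) -2))), E=∅, St=∅>
[1] <T=(λw. ((λz. (if0 (z + 2) then 1 else w)) 8)), E=∅, St=[thunk]>
[2] <T=((λz. (if0 (z + 2) then 1 else w)) 8), E={w↦thunk(((let x = 3 in -1) + ((λx. ((λq. q) 7)) -2)), ∅)}, St=∅>
[3] <T=(λz. (if0 (z + 2) then 1 else w)), E={w↦thunk(((let x = 3 in -1) + ((λx. ((λq. q) 7)) -2)), ∅)}, St=[thunk]>
[4] <T=(if0 (z + 2) then 1 else w), E={z↦thunk(8, {w↦thunk(((let x = 3 in -1) + ((λx. ((λq. q) 7)) -2)), ∅)}), w↦thunk(((let x = 3 in -1) + ((λx. ((λq. q) 7)) -2)), ∅)}, St=∅>
[5] <T=(z + 2), E={z↦thunk(8, {w↦thunk(((let x = 3 in -1) + ((λx. ((λq. q) 7)) -2)), ∅)}), w↦thunk(((let x = 3 in -1) + ((λx. ((λq. q) 7)) -2)), ∅)}, St=[if0]>
[6] <T=z, E={z↦thunk(8, {w↦thunk(((let x = 3 in -1) + ((λx. ((λq. q) 7)) -2)), ∅)}), w↦thunk(((let x = 3 in -1) + ((λx. ((λq. q) 7)) -2)), ∅)}, St=[addR :: if0]>
[7] <T=8, E={w↦thunk(((let x = 3 in -1) + ((λx. ((λq. q) 7)) -2)), ∅)}, St=[addR :: if0]>
[8] <T=2, E={z↦thunk(8, {w↦thunk(((let x = 3 in -1) + ((λx. ((λq. q) 7)) -2)), ∅)}), w↦thunk(((let x = 3 in -1) + ((λx. ((λq. q) 7)) -2)), ∅)}, St=[addL(8) :: if0]>
[9] <T=w, E={z↦thunk(8, {w↦thunk(((let x = 3 in -1) + ((λx. ((λq. q) 7)) -2)), ∅)}), w↦thunk(((let x = 3 in -1) + ((λx. ((λq. q) 7)) -2)), ∅)}, St=∅>
[10] <T=((let x = 3 in -1) + ((λx. ((λq. q) 7)) -2)), E=∅, St=∅>
[11] <T=(let x = 3 in -1), E=∅, St=[addR]>
[12] <T=-1, E={x↦thunk(3, ∅)}, St=[addR]>
[13] <T=((λx. ((λq. q) 7)) -2), E=∅, St=[addL(-1)]>
[14] <T=(λx. ((λq. q) 7)), E=∅, St=[thunk :: addL(-1)]>
[15] <T=((λq. q) 7), E={x↦thunk(-2, ∅)}, St=[addL(-1)]>
[16] <T=(λq. q), E={x↦thunk(-2, ∅)}, St=[thunk :: addL(-1)]>
[17] <T=q, E={q↦thunk(7, {x↦thunk(-2, ∅)}), x↦thunk(-2, ∅)}, St=[addL(-1)]>
[18] <T=7, E={x↦thunk(-2, ∅)}, St=[addL(-1)]>
→ final value 6

Answer: 6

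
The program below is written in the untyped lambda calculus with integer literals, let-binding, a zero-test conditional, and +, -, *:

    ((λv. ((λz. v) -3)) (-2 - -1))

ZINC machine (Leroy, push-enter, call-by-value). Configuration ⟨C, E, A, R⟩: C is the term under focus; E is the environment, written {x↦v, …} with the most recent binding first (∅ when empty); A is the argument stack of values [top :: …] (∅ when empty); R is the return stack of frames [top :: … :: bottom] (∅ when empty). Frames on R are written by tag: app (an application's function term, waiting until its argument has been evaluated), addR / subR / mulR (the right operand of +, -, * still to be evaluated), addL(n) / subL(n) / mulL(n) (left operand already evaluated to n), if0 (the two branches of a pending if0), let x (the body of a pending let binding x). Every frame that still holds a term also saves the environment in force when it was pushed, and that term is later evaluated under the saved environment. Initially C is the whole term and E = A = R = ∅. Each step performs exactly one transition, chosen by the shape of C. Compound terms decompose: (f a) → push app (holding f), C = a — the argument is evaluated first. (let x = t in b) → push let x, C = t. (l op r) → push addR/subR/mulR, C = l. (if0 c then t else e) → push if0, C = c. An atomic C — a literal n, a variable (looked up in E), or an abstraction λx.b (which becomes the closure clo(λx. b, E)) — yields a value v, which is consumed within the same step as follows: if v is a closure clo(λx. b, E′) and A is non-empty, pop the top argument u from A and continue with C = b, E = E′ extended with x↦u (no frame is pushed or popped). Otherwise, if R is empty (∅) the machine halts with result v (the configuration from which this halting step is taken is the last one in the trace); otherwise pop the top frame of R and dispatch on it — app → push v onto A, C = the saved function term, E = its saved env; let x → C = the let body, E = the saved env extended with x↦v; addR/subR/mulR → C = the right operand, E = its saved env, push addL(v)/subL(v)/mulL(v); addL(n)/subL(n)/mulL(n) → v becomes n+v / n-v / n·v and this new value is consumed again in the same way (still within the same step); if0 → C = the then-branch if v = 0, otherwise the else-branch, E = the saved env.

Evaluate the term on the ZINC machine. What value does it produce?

0. [C=((λv. ((λz. v) -3)) (-2 - -1)) | E=∅ | A=∅ | R=∅]
1. [C=(-2 - -1) | E=∅ | A=∅ | R=[app]]
2. [C=-2 | E=∅ | A=∅ | R=[subR :: app]]
3. [C=-1 | E=∅ | A=∅ | R=[subL(-2) :: app]]
4. [C=(λv. ((λz. v) -3)) | E=∅ | A=[-1] | R=∅]
5. [C=((λz. v) -3) | E={v↦-1} | A=∅ | R=∅]
6. [C=-3 | E={v↦-1} | A=∅ | R=[app]]
7. [C=(λz. v) | E={v↦-1} | A=[-3] | R=∅]
8. [C=v | E={z↦-3, v↦-1} | A=∅ | R=∅]
→ final value -1

Answer: -1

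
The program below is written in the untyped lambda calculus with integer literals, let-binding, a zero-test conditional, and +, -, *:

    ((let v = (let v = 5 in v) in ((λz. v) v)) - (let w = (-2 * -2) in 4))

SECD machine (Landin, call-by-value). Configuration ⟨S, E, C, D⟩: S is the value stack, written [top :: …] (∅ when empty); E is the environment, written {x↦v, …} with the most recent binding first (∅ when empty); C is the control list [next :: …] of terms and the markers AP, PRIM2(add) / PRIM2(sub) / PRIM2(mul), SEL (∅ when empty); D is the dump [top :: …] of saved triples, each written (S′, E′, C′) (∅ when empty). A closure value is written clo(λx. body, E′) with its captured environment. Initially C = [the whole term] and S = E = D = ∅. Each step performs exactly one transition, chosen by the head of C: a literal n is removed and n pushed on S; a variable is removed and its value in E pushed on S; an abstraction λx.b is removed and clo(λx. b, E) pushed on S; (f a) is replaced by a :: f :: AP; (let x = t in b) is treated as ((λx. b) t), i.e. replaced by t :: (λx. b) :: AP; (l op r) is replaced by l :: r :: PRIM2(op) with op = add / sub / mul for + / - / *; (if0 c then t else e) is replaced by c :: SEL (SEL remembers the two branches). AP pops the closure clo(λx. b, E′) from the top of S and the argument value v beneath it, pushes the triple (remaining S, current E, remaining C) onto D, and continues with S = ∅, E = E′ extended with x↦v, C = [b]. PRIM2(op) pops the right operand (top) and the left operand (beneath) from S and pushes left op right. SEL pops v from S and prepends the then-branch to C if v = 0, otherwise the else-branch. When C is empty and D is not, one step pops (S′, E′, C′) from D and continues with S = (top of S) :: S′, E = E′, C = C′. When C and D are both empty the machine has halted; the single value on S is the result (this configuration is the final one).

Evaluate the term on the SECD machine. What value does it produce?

t=0: [S=∅ | E=∅ | C=[((let v = (let v = 5 in v) in ((λz. v) v)) - (let w = (-2 * -2) in 4))] | D=∅]
t=1: [S=∅ | E=∅ | C=[(let v = (let v = 5 in v) in ((λz. v) v)) :: (let w = (-2 * -2) in 4) :: PRIM2(sub)] | D=∅]
t=2: [S=∅ | E=∅ | C=[(let v = 5 in v) :: (λv. ((λz. v) v)) :: AP :: (let w = (-2 * -2) in 4) :: PRIM2(sub)] | D=∅]
t=3: [S=∅ | E=∅ | C=[5 :: (λv. v) :: AP :: (λv. ((λz. v) v)) :: AP :: (let w = (-2 * -2) in 4) :: PRIM2(sub)] | D=∅]
t=4: [S=[5] | E=∅ | C=[(λv. v) :: AP :: (λv. ((λz. v) v)) :: AP :: (let w = (-2 * -2) in 4) :: PRIM2(sub)] | D=∅]
t=5: [S=[clo(λv. v, ∅) :: 5] | E=∅ | C=[AP :: (λv. ((λz. v) v)) :: AP :: (let w = (-2 * -2) in 4) :: PRIM2(sub)] | D=∅]
t=6: [S=∅ | E={v↦5} | C=[v] | D=[(∅, ∅, [(λv. ((λz. v) v)) :: AP :: (let w = (-2 * -2) in 4) :: PRIM2(sub)])]]
t=7: [S=[5] | E={v↦5} | C=∅ | D=[(∅, ∅, [(λv. ((λz. v) v)) :: AP :: (let w = (-2 * -2) in 4) :: PRIM2(sub)])]]
t=8: [S=[5] | E=∅ | C=[(λv. ((λz. v) v)) :: AP :: (let w = (-2 * -2) in 4) :: PRIM2(sub)] | D=∅]
t=9: [S=[clo(λv. ((λz. v) v), ∅) :: 5] | E=∅ | C=[AP :: (let w = (-2 * -2) in 4) :: PRIM2(sub)] | D=∅]
t=10: [S=∅ | E={v↦5} | C=[((λz. v) v)] | D=[(∅, ∅, [(let w = (-2 * -2) in 4) :: PRIM2(sub)])]]
t=11: [S=∅ | E={v↦5} | C=[v :: (λz. v) :: AP] | D=[(∅, ∅, [(let w = (-2 * -2) in 4) :: PRIM2(sub)])]]
t=12: [S=[5] | E={v↦5} | C=[(λz. v) :: AP] | D=[(∅, ∅, [(let w = (-2 * -2) in 4) :: PRIM2(sub)])]]
t=13: [S=[clo(λz. v, {v↦5}) :: 5] | E={v↦5} | C=[AP] | D=[(∅, ∅, [(let w = (-2 * -2) in 4) :: PRIM2(sub)])]]
t=14: [S=∅ | E={z↦5, v↦5} | C=[v] | D=[(∅, {v↦5}, ∅) :: (∅, ∅, [(let w = (-2 * -2) in 4) :: PRIM2(sub)])]]
t=15: [S=[5] | E={z↦5, v↦5} | C=∅ | D=[(∅, {v↦5}, ∅) :: (∅, ∅, [(let w = (-2 * -2) in 4) :: PRIM2(sub)])]]
t=16: [S=[5] | E={v↦5} | C=∅ | D=[(∅, ∅, [(let w = (-2 * -2) in 4) :: PRIM2(sub)])]]
t=17: [S=[5] | E=∅ | C=[(let w = (-2 * -2) in 4) :: PRIM2(sub)] | D=∅]
t=18: [S=[5] | E=∅ | C=[(-2 * -2) :: (λw. 4) :: AP :: PRIM2(sub)] | D=∅]
t=19: [S=[5] | E=∅ | C=[-2 :: -2 :: PRIM2(mul) :: (λw. 4) :: AP :: PRIM2(sub)] | D=∅]
t=20: [S=[-2 :: 5] | E=∅ | C=[-2 :: PRIM2(mul) :: (λw. 4) :: AP :: PRIM2(sub)] | D=∅]
t=21: [S=[-2 :: -2 :: 5] | E=∅ | C=[PRIM2(mul) :: (λw. 4) :: AP :: PRIM2(sub)] | D=∅]
t=22: [S=[4 :: 5] | E=∅ | C=[(λw. 4) :: AP :: PRIM2(sub)] | D=∅]
t=23: [S=[clo(λw. 4, ∅) :: 4 :: 5] | E=∅ | C=[AP :: PRIM2(sub)] | D=∅]
t=24: [S=∅ | E={w↦4} | C=[4] | D=[([5], ∅, [PRIM2(sub)])]]
t=25: [S=[4] | E={w↦4} | C=∅ | D=[([5], ∅, [PRIM2(sub)])]]
t=26: [S=[4 :: 5] | E=∅ | C=[PRIM2(sub)] | D=∅]
t=27: [S=[1] | E=∅ | C=∅ | D=∅]
→ final value 1

Answer: 1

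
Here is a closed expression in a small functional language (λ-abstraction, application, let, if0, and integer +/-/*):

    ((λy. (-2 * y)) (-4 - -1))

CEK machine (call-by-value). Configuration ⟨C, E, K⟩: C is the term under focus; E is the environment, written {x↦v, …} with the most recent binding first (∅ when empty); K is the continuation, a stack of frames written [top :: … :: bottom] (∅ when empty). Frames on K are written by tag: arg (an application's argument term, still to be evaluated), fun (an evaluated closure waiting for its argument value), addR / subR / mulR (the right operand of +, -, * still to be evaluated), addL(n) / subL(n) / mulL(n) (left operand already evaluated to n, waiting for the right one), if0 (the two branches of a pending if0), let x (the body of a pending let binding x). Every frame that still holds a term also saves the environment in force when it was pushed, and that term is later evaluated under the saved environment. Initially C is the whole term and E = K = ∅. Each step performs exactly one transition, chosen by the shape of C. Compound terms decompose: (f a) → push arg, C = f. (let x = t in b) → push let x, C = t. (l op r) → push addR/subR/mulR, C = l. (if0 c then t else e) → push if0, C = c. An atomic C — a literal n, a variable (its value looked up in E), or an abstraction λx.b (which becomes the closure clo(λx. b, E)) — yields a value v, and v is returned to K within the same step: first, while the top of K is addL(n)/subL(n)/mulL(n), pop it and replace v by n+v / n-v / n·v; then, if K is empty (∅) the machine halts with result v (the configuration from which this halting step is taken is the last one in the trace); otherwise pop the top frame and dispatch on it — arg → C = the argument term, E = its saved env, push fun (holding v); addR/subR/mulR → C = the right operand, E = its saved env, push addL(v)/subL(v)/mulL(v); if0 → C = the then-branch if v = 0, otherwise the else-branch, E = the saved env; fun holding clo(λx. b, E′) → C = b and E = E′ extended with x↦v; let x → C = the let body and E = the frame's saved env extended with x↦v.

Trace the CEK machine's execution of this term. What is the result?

Answer: 6

Derivation:
[0] <C=((λy. (-2 * y)) (-4 - -1)), E=∅, K=∅>
[1] <C=(λy. (-2 * y)), E=∅, K=[arg]>
[2] <C=(-4 - -1), E=∅, K=[fun]>
[3] <C=-4, E=∅, K=[subR :: fun]>
[4] <C=-1, E=∅, K=[subL(-4) :: fun]>
[5] <C=(-2 * y), E={y↦-3}, K=∅>
[6] <C=-2, E={y↦-3}, K=[mulR]>
[7] <C=y, E={y↦-3}, K=[mulL(-2)]>
→ final value 6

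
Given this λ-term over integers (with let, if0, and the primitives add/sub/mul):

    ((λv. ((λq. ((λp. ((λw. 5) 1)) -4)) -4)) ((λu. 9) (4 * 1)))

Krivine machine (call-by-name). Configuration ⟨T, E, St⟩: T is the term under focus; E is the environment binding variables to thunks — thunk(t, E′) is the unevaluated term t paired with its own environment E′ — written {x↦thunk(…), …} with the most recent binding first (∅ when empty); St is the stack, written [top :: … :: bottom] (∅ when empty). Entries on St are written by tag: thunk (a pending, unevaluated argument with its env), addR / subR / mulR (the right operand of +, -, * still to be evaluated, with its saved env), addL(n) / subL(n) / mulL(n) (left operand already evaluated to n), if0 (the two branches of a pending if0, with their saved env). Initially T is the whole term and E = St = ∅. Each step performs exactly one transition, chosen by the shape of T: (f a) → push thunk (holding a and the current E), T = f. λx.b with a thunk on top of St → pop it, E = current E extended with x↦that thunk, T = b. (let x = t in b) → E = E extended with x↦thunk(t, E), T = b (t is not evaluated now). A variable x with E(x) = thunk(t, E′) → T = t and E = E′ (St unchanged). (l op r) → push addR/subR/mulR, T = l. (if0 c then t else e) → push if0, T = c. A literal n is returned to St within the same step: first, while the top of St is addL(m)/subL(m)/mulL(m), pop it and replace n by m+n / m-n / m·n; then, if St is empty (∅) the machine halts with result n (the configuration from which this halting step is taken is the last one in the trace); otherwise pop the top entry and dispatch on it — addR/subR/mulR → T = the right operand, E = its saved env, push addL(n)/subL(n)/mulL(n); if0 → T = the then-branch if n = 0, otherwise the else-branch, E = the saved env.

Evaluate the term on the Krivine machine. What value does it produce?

Answer: 5

Execution trace:
0. ⟨T=((λv. ((λq. ((λp. ((λw. 5) 1)) -4)) -4)) ((λu. 9) (4 * 1))); E=∅; St=∅⟩
1. ⟨T=(λv. ((λq. ((λp. ((λw. 5) 1)) -4)) -4)); E=∅; St=[thunk]⟩
2. ⟨T=((λq. ((λp. ((λw. 5) 1)) -4)) -4); E={v↦thunk(((λu. 9) (4 * 1)), ∅)}; St=∅⟩
3. ⟨T=(λq. ((λp. ((λw. 5) 1)) -4)); E={v↦thunk(((λu. 9) (4 * 1)), ∅)}; St=[thunk]⟩
4. ⟨T=((λp. ((λw. 5) 1)) -4); E={q↦thunk(-4, {v↦thunk(((λu. 9) (4 * 1)), ∅)}), v↦thunk(((λu. 9) (4 * 1)), ∅)}; St=∅⟩
5. ⟨T=(λp. ((λw. 5) 1)); E={q↦thunk(-4, {v↦thunk(((λu. 9) (4 * 1)), ∅)}), v↦thunk(((λu. 9) (4 * 1)), ∅)}; St=[thunk]⟩
6. ⟨T=((λw. 5) 1); E={p↦thunk(-4, {q↦thunk(-4, {v↦thunk(((λu. 9) (4 * 1)), ∅)}), v↦thunk(((λu. 9) (4 * 1)), ∅)}), q↦thunk(-4, {v↦thunk(((λu. 9) (4 * 1)), ∅)}), v↦thunk(((λu. 9) (4 * 1)), ∅)}; St=∅⟩
7. ⟨T=(λw. 5); E={p↦thunk(-4, {q↦thunk(-4, {v↦thunk(((λu. 9) (4 * 1)), ∅)}), v↦thunk(((λu. 9) (4 * 1)), ∅)}), q↦thunk(-4, {v↦thunk(((λu. 9) (4 * 1)), ∅)}), v↦thunk(((λu. 9) (4 * 1)), ∅)}; St=[thunk]⟩
8. ⟨T=5; E={w↦thunk(1, {p↦thunk(-4, {q↦thunk(-4, {v↦thunk(((λu. 9) (4 * 1)), ∅)}), v↦thunk(((λu. 9) (4 * 1)), ∅)}), q↦thunk(-4, {v↦thunk(((λu. 9) (4 * 1)), ∅)}), v↦thunk(((λu. 9) (4 * 1)), ∅)}), p↦thunk(-4, {q↦thunk(-4, {v↦thunk(((λu. 9) (4 * 1)), ∅)}), v↦thunk(((λu. 9) (4 * 1)), ∅)}), q↦thunk(-4, {v↦thunk(((λu. 9) (4 * 1)), ∅)}), v↦thunk(((λu. 9) (4 * 1)), ∅)}; St=∅⟩
→ final value 5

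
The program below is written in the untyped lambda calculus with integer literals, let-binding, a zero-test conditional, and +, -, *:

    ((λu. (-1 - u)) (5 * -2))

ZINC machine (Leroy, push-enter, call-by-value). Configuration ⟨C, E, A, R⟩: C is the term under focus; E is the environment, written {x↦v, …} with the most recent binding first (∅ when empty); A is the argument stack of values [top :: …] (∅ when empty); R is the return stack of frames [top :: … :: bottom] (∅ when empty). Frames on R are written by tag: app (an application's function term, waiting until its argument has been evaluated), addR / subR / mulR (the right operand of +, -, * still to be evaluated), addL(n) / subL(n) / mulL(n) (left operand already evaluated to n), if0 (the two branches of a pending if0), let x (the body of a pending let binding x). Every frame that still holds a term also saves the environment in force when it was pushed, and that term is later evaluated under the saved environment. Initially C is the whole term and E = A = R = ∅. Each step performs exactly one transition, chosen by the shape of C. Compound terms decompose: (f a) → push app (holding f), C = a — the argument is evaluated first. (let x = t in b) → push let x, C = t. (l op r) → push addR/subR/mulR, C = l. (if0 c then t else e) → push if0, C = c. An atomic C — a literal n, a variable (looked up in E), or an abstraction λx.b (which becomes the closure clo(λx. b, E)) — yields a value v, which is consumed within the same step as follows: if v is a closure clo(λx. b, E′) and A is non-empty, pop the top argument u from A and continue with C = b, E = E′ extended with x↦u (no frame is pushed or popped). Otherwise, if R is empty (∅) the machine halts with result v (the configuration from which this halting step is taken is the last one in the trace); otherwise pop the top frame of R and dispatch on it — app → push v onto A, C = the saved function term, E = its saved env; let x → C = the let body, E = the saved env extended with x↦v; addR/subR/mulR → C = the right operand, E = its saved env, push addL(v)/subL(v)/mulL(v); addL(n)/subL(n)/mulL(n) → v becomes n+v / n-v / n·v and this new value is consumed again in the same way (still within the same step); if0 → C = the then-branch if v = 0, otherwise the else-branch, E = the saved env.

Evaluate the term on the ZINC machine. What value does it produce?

step 0: <C=((λu. (-1 - u)) (5 * -2)), E=∅, A=∅, R=∅>
step 1: <C=(5 * -2), E=∅, A=∅, R=[app]>
step 2: <C=5, E=∅, A=∅, R=[mulR :: app]>
step 3: <C=-2, E=∅, A=∅, R=[mulL(5) :: app]>
step 4: <C=(λu. (-1 - u)), E=∅, A=[-10], R=∅>
step 5: <C=(-1 - u), E={u↦-10}, A=∅, R=∅>
step 6: <C=-1, E={u↦-10}, A=∅, R=[subR]>
step 7: <C=u, E={u↦-10}, A=∅, R=[subL(-1)]>
→ final value 9

Answer: 9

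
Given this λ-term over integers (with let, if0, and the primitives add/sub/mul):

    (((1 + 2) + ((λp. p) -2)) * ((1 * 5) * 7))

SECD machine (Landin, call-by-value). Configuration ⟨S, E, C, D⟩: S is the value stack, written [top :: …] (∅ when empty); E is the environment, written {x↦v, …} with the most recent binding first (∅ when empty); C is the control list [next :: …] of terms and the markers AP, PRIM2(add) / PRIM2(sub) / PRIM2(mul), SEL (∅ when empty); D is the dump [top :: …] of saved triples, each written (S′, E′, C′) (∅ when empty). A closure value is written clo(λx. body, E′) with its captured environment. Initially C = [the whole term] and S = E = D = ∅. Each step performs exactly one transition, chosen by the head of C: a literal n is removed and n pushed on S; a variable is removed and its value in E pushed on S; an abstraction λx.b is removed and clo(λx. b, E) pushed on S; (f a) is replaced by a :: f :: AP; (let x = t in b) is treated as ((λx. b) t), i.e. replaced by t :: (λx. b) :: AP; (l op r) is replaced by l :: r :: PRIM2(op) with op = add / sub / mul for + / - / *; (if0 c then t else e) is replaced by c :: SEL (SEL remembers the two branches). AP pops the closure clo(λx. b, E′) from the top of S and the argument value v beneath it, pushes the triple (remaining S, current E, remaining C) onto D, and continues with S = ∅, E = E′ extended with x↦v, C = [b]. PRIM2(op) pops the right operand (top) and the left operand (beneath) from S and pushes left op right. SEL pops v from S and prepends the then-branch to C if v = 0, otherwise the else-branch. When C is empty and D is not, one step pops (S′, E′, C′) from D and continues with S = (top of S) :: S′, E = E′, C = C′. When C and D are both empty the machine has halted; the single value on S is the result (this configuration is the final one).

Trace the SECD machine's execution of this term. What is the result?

Answer: 35

Execution trace:
0. [S=∅ | E=∅ | C=[(((1 + 2) + ((λp. p) -2)) * ((1 * 5) * 7))] | D=∅]
1. [S=∅ | E=∅ | C=[((1 + 2) + ((λp. p) -2)) :: ((1 * 5) * 7) :: PRIM2(mul)] | D=∅]
2. [S=∅ | E=∅ | C=[(1 + 2) :: ((λp. p) -2) :: PRIM2(add) :: ((1 * 5) * 7) :: PRIM2(mul)] | D=∅]
3. [S=∅ | E=∅ | C=[1 :: 2 :: PRIM2(add) :: ((λp. p) -2) :: PRIM2(add) :: ((1 * 5) * 7) :: PRIM2(mul)] | D=∅]
4. [S=[1] | E=∅ | C=[2 :: PRIM2(add) :: ((λp. p) -2) :: PRIM2(add) :: ((1 * 5) * 7) :: PRIM2(mul)] | D=∅]
5. [S=[2 :: 1] | E=∅ | C=[PRIM2(add) :: ((λp. p) -2) :: PRIM2(add) :: ((1 * 5) * 7) :: PRIM2(mul)] | D=∅]
6. [S=[3] | E=∅ | C=[((λp. p) -2) :: PRIM2(add) :: ((1 * 5) * 7) :: PRIM2(mul)] | D=∅]
7. [S=[3] | E=∅ | C=[-2 :: (λp. p) :: AP :: PRIM2(add) :: ((1 * 5) * 7) :: PRIM2(mul)] | D=∅]
8. [S=[-2 :: 3] | E=∅ | C=[(λp. p) :: AP :: PRIM2(add) :: ((1 * 5) * 7) :: PRIM2(mul)] | D=∅]
9. [S=[clo(λp. p, ∅) :: -2 :: 3] | E=∅ | C=[AP :: PRIM2(add) :: ((1 * 5) * 7) :: PRIM2(mul)] | D=∅]
10. [S=∅ | E={p↦-2} | C=[p] | D=[([3], ∅, [PRIM2(add) :: ((1 * 5) * 7) :: PRIM2(mul)])]]
11. [S=[-2] | E={p↦-2} | C=∅ | D=[([3], ∅, [PRIM2(add) :: ((1 * 5) * 7) :: PRIM2(mul)])]]
12. [S=[-2 :: 3] | E=∅ | C=[PRIM2(add) :: ((1 * 5) * 7) :: PRIM2(mul)] | D=∅]
13. [S=[1] | E=∅ | C=[((1 * 5) * 7) :: PRIM2(mul)] | D=∅]
14. [S=[1] | E=∅ | C=[(1 * 5) :: 7 :: PRIM2(mul) :: PRIM2(mul)] | D=∅]
15. [S=[1] | E=∅ | C=[1 :: 5 :: PRIM2(mul) :: 7 :: PRIM2(mul) :: PRIM2(mul)] | D=∅]
16. [S=[1 :: 1] | E=∅ | C=[5 :: PRIM2(mul) :: 7 :: PRIM2(mul) :: PRIM2(mul)] | D=∅]
17. [S=[5 :: 1 :: 1] | E=∅ | C=[PRIM2(mul) :: 7 :: PRIM2(mul) :: PRIM2(mul)] | D=∅]
18. [S=[5 :: 1] | E=∅ | C=[7 :: PRIM2(mul) :: PRIM2(mul)] | D=∅]
19. [S=[7 :: 5 :: 1] | E=∅ | C=[PRIM2(mul) :: PRIM2(mul)] | D=∅]
20. [S=[35 :: 1] | E=∅ | C=[PRIM2(mul)] | D=∅]
21. [S=[35] | E=∅ | C=∅ | D=∅]
→ final value 35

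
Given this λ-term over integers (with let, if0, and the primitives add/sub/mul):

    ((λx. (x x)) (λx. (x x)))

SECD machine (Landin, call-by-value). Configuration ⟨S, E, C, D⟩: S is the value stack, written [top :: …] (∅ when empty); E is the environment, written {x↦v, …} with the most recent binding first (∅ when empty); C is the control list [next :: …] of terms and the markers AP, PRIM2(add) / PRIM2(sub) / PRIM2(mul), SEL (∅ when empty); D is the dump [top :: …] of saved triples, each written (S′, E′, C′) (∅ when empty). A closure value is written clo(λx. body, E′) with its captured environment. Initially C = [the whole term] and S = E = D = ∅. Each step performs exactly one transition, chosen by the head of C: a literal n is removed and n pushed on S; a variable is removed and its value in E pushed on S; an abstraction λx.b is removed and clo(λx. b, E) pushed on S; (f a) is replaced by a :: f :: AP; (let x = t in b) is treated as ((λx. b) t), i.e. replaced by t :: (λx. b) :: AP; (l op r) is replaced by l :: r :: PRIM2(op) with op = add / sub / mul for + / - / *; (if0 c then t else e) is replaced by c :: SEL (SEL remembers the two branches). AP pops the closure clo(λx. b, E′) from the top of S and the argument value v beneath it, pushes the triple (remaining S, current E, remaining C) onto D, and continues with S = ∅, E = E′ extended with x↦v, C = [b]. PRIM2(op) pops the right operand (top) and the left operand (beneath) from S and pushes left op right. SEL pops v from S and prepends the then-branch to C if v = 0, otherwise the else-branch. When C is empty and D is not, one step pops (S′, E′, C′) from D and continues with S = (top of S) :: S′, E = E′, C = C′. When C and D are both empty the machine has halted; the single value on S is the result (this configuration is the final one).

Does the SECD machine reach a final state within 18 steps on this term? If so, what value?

Answer: DIVERGES (no final state within 18 steps)

Execution trace:
[0] <S=∅, E=∅, C=[((λx. (x x)) (λx. (x x)))], D=∅>
[1] <S=∅, E=∅, C=[(λx. (x x)) :: (λx. (x x)) :: AP], D=∅>
[2] <S=[clo(λx. (x x), ∅)], E=∅, C=[(λx. (x x)) :: AP], D=∅>
[3] <S=[clo(λx. (x x), ∅) :: clo(λx. (x x), ∅)], E=∅, C=[AP], D=∅>
[4] <S=∅, E={x↦clo(λx. (x x), ∅)}, C=[(x x)], D=[(∅, ∅, ∅)]>
[5] <S=∅, E={x↦clo(λx. (x x), ∅)}, C=[x :: x :: AP], D=[(∅, ∅, ∅)]>
[6] <S=[clo(λx. (x x), ∅)], E={x↦clo(λx. (x x), ∅)}, C=[x :: AP], D=[(∅, ∅, ∅)]>
[7] <S=[clo(λx. (x x), ∅) :: clo(λx. (x x), ∅)], E={x↦clo(λx. (x x), ∅)}, C=[AP], D=[(∅, ∅, ∅)]>
[8] <S=∅, E={x↦clo(λx. (x x), ∅)}, C=[(x x)], D=[(∅, {x↦clo(λx. (x x), ∅)}, ∅) :: (∅, ∅, ∅)]>
[9] <S=∅, E={x↦clo(λx. (x x), ∅)}, C=[x :: x :: AP], D=[(∅, {x↦clo(λx. (x x), ∅)}, ∅) :: (∅, ∅, ∅)]>
[10] <S=[clo(λx. (x x), ∅)], E={x↦clo(λx. (x x), ∅)}, C=[x :: AP], D=[(∅, {x↦clo(λx. (x x), ∅)}, ∅) :: (∅, ∅, ∅)]>
[11] <S=[clo(λx. (x x), ∅) :: clo(λx. (x x), ∅)], E={x↦clo(λx. (x x), ∅)}, C=[AP], D=[(∅, {x↦clo(λx. (x x), ∅)}, ∅) :: (∅, ∅, ∅)]>
[12] <S=∅, E={x↦clo(λx. (x x), ∅)}, C=[(x x)], D=[(∅, {x↦clo(λx. (x x), ∅)}, ∅) :: (∅, {x↦clo(λx. (x x), ∅)}, ∅) :: (∅, ∅, ∅)]>
[13] <S=∅, E={x↦clo(λx. (x x), ∅)}, C=[x :: x :: AP], D=[(∅, {x↦clo(λx. (x x), ∅)}, ∅) :: (∅, {x↦clo(λx. (x x), ∅)}, ∅) :: (∅, ∅, ∅)]>
[14] <S=[clo(λx. (x x), ∅)], E={x↦clo(λx. (x x), ∅)}, C=[x :: AP], D=[(∅, {x↦clo(λx. (x x), ∅)}, ∅) :: (∅, {x↦clo(λx. (x x), ∅)}, ∅) :: (∅, ∅, ∅)]>
[15] <S=[clo(λx. (x x), ∅) :: clo(λx. (x x), ∅)], E={x↦clo(λx. (x x), ∅)}, C=[AP], D=[(∅, {x↦clo(λx. (x x), ∅)}, ∅) :: (∅, {x↦clo(λx. (x x), ∅)}, ∅) :: (∅, ∅, ∅)]>
[16] <S=∅, E={x↦clo(λx. (x x), ∅)}, C=[(x x)], D=[(∅, {x↦clo(λx. (x x), ∅)}, ∅) :: (∅, {x↦clo(λx. (x x), ∅)}, ∅) :: (∅, {x↦clo(λx. (x x), ∅)}, ∅) :: (∅, ∅, ∅)]>
[17] <S=∅, E={x↦clo(λx. (x x), ∅)}, C=[x :: x :: AP], D=[(∅, {x↦clo(λx. (x x), ∅)}, ∅) :: (∅, {x↦clo(λx. (x x), ∅)}, ∅) :: (∅, {x↦clo(λx. (x x), ∅)}, ∅) :: (∅, ∅, ∅)]>
[18] <S=[clo(λx. (x x), ∅)], E={x↦clo(λx. (x x), ∅)}, C=[x :: AP], D=[(∅, {x↦clo(λx. (x x), ∅)}, ∅) :: (∅, {x↦clo(λx. (x x), ∅)}, ∅) :: (∅, {x↦clo(λx. (x x), ∅)}, ∅) :: (∅, ∅, ∅)]>
→ 18 transitions taken and the configuration is still not final: no result within 18 steps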